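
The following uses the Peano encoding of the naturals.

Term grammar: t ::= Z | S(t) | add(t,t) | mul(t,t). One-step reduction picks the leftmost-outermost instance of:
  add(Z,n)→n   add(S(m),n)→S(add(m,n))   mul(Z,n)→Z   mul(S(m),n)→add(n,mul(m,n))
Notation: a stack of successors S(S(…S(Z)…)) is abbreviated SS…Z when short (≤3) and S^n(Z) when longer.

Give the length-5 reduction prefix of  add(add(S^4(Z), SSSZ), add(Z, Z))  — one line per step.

Answer: after 5 steps: S(S(add(S(add(SZ, SSSZ)), add(Z, Z))))

Working:
  start: add(add(S^4(Z), SSSZ), add(Z, Z))
  step 1: add(S(add(SSSZ, SSSZ)), add(Z, Z))
  step 2: S(add(add(SSSZ, SSSZ), add(Z, Z)))
  step 3: S(add(S(add(SSZ, SSSZ)), add(Z, Z)))
  step 4: S(S(add(add(SSZ, SSSZ), add(Z, Z))))
  step 5: S(S(add(S(add(SZ, SSSZ)), add(Z, Z))))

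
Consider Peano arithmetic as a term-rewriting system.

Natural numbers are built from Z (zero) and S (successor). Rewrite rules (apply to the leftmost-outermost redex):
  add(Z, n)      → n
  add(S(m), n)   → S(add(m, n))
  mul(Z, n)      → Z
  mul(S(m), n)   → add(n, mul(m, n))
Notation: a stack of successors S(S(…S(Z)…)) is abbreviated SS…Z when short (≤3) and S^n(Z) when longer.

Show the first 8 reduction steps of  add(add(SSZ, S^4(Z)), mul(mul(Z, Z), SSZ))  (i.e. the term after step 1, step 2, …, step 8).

Answer: after 8 steps: S(S(S(S(S(add(SZ, mul(mul(Z, Z), SSZ)))))))

Derivation:
  start: add(add(SSZ, S^4(Z)), mul(mul(Z, Z), SSZ))
  step 1: add(S(add(SZ, S^4(Z))), mul(mul(Z, Z), SSZ))
  step 2: S(add(add(SZ, S^4(Z)), mul(mul(Z, Z), SSZ)))
  step 3: S(add(S(add(Z, S^4(Z))), mul(mul(Z, Z), SSZ)))
  step 4: S(S(add(add(Z, S^4(Z)), mul(mul(Z, Z), SSZ))))
  step 5: S(S(add(S^4(Z), mul(mul(Z, Z), SSZ))))
  step 6: S(S(S(add(SSSZ, mul(mul(Z, Z), SSZ)))))
  step 7: S(S(S(S(add(SSZ, mul(mul(Z, Z), SSZ))))))
  step 8: S(S(S(S(S(add(SZ, mul(mul(Z, Z), SSZ)))))))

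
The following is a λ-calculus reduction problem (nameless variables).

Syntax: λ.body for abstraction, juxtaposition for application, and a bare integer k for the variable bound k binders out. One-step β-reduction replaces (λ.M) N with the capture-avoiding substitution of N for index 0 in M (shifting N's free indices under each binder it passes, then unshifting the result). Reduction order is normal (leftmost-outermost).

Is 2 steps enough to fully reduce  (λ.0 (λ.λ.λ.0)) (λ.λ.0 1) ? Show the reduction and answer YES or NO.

Answer: YES — reaches normal form λ.0 (λ.λ.λ.0) in 2 ≤ 2 steps

Working:
  start: (λ.0 (λ.λ.λ.0)) (λ.λ.0 1)
  [1] (λ.λ.0 1) (λ.λ.λ.0)
  [2] λ.0 (λ.λ.λ.0)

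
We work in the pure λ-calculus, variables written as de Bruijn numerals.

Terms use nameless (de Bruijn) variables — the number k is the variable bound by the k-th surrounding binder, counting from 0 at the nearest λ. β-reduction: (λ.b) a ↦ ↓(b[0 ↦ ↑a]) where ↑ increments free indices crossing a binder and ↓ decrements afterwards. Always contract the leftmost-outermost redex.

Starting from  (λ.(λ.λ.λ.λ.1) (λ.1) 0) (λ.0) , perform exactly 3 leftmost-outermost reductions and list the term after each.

Answer: after 3 steps: λ.λ.1

Derivation:
  start: (λ.(λ.λ.λ.λ.1) (λ.1) 0) (λ.0)
  →1  (λ.λ.λ.λ.1) (λ.λ.0) (λ.0)
  →2  (λ.λ.λ.1) (λ.0)
  →3  λ.λ.1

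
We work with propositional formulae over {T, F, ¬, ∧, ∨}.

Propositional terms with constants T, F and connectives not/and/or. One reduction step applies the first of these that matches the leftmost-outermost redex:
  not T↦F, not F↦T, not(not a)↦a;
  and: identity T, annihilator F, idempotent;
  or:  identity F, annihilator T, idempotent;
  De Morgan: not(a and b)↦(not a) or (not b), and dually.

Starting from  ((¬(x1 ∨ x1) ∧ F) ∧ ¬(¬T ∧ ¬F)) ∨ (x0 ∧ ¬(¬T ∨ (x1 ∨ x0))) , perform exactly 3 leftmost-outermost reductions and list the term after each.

  start: ((¬(x1 ∨ x1) ∧ F) ∧ ¬(¬T ∧ ¬F)) ∨ (x0 ∧ ¬(¬T ∨ (x1 ∨ x0)))
  [1] (F ∧ ¬(¬T ∧ ¬F)) ∨ (x0 ∧ ¬(¬T ∨ (x1 ∨ x0)))
  [2] F ∨ (x0 ∧ ¬(¬T ∨ (x1 ∨ x0)))
  [3] x0 ∧ ¬(¬T ∨ (x1 ∨ x0))

Answer: after 3 steps: x0 ∧ ¬(¬T ∨ (x1 ∨ x0))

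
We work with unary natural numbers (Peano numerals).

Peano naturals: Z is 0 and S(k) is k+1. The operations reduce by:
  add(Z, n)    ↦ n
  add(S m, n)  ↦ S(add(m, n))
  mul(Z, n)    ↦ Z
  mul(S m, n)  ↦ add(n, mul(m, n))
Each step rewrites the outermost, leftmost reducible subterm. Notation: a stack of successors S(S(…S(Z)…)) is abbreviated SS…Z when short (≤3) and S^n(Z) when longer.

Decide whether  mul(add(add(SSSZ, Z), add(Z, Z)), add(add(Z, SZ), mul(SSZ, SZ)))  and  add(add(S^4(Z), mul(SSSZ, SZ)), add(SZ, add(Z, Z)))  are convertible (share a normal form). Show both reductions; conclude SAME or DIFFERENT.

Answer: DIFFERENT — A ⇓ S^9(Z), B ⇓ S^8(Z)

Working:
Term A:
  start: mul(add(add(SSSZ, Z), add(Z, Z)), add(add(Z, SZ), mul(SSZ, SZ)))
  →1  mul(add(S(add(SSZ, Z)), add(Z, Z)), add(add(Z, SZ), mul(SSZ, SZ)))
  →2  mul(S(add(add(SSZ, Z), add(Z, Z))), add(add(Z, SZ), mul(SSZ, SZ)))
  →3  add(add(add(Z, SZ), mul(SSZ, SZ)), mul(add(add(SSZ, Z), add(Z, Z)), add(add(Z, SZ), mul(SSZ, SZ))))
  →4  add(add(SZ, mul(SSZ, SZ)), mul(add(add(SSZ, Z), add(Z, Z)), add(add(Z, SZ), mul(SSZ, SZ))))
  →5  add(S(add(Z, mul(SSZ, SZ))), mul(add(add(SSZ, Z), add(Z, Z)), add(add(Z, SZ), mul(SSZ, SZ))))
  →6  S(add(add(Z, mul(SSZ, SZ)), mul(add(add(SSZ, Z), add(Z, Z)), add(add(Z, SZ), mul(SSZ, SZ)))))
  →7  S(add(mul(SSZ, SZ), mul(add(add(SSZ, Z), add(Z, Z)), add(add(Z, SZ), mul(SSZ, SZ)))))
  →8  S(add(add(SZ, mul(SZ, SZ)), mul(add(add(SSZ, Z), add(Z, Z)), add(add(Z, SZ), mul(SSZ, SZ)))))
  →9  S(add(S(add(Z, mul(SZ, SZ))), mul(add(add(SSZ, Z), add(Z, Z)), add(add(Z, SZ), mul(SSZ, SZ)))))
  →10  S(S(add(add(Z, mul(SZ, SZ)), mul(add(add(SSZ, Z), add(Z, Z)), add(add(Z, SZ), mul(SSZ, SZ))))))
  →11  S(S(add(mul(SZ, SZ), mul(add(add(SSZ, Z), add(Z, Z)), add(add(Z, SZ), mul(SSZ, SZ))))))
  →12  S(S(add(add(SZ, mul(Z, SZ)), mul(add(add(SSZ, Z), add(Z, Z)), add(add(Z, SZ), mul(SSZ, SZ))))))
  →13  S(S(add(S(add(Z, mul(Z, SZ))), mul(add(add(SSZ, Z), add(Z, Z)), add(add(Z, SZ), mul(SSZ, SZ))))))
  →14  S(S(S(add(add(Z, mul(Z, SZ)), mul(add(add(SSZ, Z), add(Z, Z)), add(add(Z, SZ), mul(SSZ, SZ)))))))
  →15  S(S(S(add(mul(Z, SZ), mul(add(add(SSZ, Z), add(Z, Z)), add(add(Z, SZ), mul(SSZ, SZ)))))))
  →16  S(S(S(add(Z, mul(add(add(SSZ, Z), add(Z, Z)), add(add(Z, SZ), mul(SSZ, SZ)))))))
  →17  S(S(S(mul(add(add(SSZ, Z), add(Z, Z)), add(add(Z, SZ), mul(SSZ, SZ))))))
  →18  S(S(S(mul(add(S(add(SZ, Z)), add(Z, Z)), add(add(Z, SZ), mul(SSZ, SZ))))))
  →19  S(S(S(mul(S(add(add(SZ, Z), add(Z, Z))), add(add(Z, SZ), mul(SSZ, SZ))))))
  →20  S(S(S(add(add(add(Z, SZ), mul(SSZ, SZ)), mul(add(add(SZ, Z), add(Z, Z)), add(add(Z, SZ), mul(SSZ, SZ)))))))
  →21  S(S(S(add(add(SZ, mul(SSZ, SZ)), mul(add(add(SZ, Z), add(Z, Z)), add(add(Z, SZ), mul(SSZ, SZ)))))))
  →22  S(S(S(add(S(add(Z, mul(SSZ, SZ))), mul(add(add(SZ, Z), add(Z, Z)), add(add(Z, SZ), mul(SSZ, SZ)))))))
  →23  S(S(S(S(add(add(Z, mul(SSZ, SZ)), mul(add(add(SZ, Z), add(Z, Z)), add(add(Z, SZ), mul(SSZ, SZ))))))))
  →24  S(S(S(S(add(mul(SSZ, SZ), mul(add(add(SZ, Z), add(Z, Z)), add(add(Z, SZ), mul(SSZ, SZ))))))))
  →25  S(S(S(S(add(add(SZ, mul(SZ, SZ)), mul(add(add(SZ, Z), add(Z, Z)), add(add(Z, SZ), mul(SSZ, SZ))))))))
  →26  S(S(S(S(add(S(add(Z, mul(SZ, SZ))), mul(add(add(SZ, Z), add(Z, Z)), add(add(Z, SZ), mul(SSZ, SZ))))))))
  →27  S(S(S(S(S(add(add(Z, mul(SZ, SZ)), mul(add(add(SZ, Z), add(Z, Z)), add(add(Z, SZ), mul(SSZ, SZ)))))))))
  →28  S(S(S(S(S(add(mul(SZ, SZ), mul(add(add(SZ, Z), add(Z, Z)), add(add(Z, SZ), mul(SSZ, SZ)))))))))
  →29  S(S(S(S(S(add(add(SZ, mul(Z, SZ)), mul(add(add(SZ, Z), add(Z, Z)), add(add(Z, SZ), mul(SSZ, SZ)))))))))
  →30  S(S(S(S(S(add(S(add(Z, mul(Z, SZ))), mul(add(add(SZ, Z), add(Z, Z)), add(add(Z, SZ), mul(SSZ, SZ)))))))))
  →31  S(S(S(S(S(S(add(add(Z, mul(Z, SZ)), mul(add(add(SZ, Z), add(Z, Z)), add(add(Z, SZ), mul(SSZ, SZ))))))))))
  →32  S(S(S(S(S(S(add(mul(Z, SZ), mul(add(add(SZ, Z), add(Z, Z)), add(add(Z, SZ), mul(SSZ, SZ))))))))))
  →33  S(S(S(S(S(S(add(Z, mul(add(add(SZ, Z), add(Z, Z)), add(add(Z, SZ), mul(SSZ, SZ))))))))))
  →34  S(S(S(S(S(S(mul(add(add(SZ, Z), add(Z, Z)), add(add(Z, SZ), mul(SSZ, SZ)))))))))
  →35  S(S(S(S(S(S(mul(add(S(add(Z, Z)), add(Z, Z)), add(add(Z, SZ), mul(SSZ, SZ)))))))))
  →36  S(S(S(S(S(S(mul(S(add(add(Z, Z), add(Z, Z))), add(add(Z, SZ), mul(SSZ, SZ)))))))))
  →37  S(S(S(S(S(S(add(add(add(Z, SZ), mul(SSZ, SZ)), mul(add(add(Z, Z), add(Z, Z)), add(add(Z, SZ), mul(SSZ, SZ))))))))))
  →38  S(S(S(S(S(S(add(add(SZ, mul(SSZ, SZ)), mul(add(add(Z, Z), add(Z, Z)), add(add(Z, SZ), mul(SSZ, SZ))))))))))
  →39  S(S(S(S(S(S(add(S(add(Z, mul(SSZ, SZ))), mul(add(add(Z, Z), add(Z, Z)), add(add(Z, SZ), mul(SSZ, SZ))))))))))
  →40  S(S(S(S(S(S(S(add(add(Z, mul(SSZ, SZ)), mul(add(add(Z, Z), add(Z, Z)), add(add(Z, SZ), mul(SSZ, SZ)))))))))))
  →41  S(S(S(S(S(S(S(add(mul(SSZ, SZ), mul(add(add(Z, Z), add(Z, Z)), add(add(Z, SZ), mul(SSZ, SZ)))))))))))
  →42  S(S(S(S(S(S(S(add(add(SZ, mul(SZ, SZ)), mul(add(add(Z, Z), add(Z, Z)), add(add(Z, SZ), mul(SSZ, SZ)))))))))))
  →43  S(S(S(S(S(S(S(add(S(add(Z, mul(SZ, SZ))), mul(add(add(Z, Z), add(Z, Z)), add(add(Z, SZ), mul(SSZ, SZ)))))))))))
  →44  S(S(S(S(S(S(S(S(add(add(Z, mul(SZ, SZ)), mul(add(add(Z, Z), add(Z, Z)), add(add(Z, SZ), mul(SSZ, SZ))))))))))))
  →45  S(S(S(S(S(S(S(S(add(mul(SZ, SZ), mul(add(add(Z, Z), add(Z, Z)), add(add(Z, SZ), mul(SSZ, SZ))))))))))))
  →46  S(S(S(S(S(S(S(S(add(add(SZ, mul(Z, SZ)), mul(add(add(Z, Z), add(Z, Z)), add(add(Z, SZ), mul(SSZ, SZ))))))))))))
  →47  S(S(S(S(S(S(S(S(add(S(add(Z, mul(Z, SZ))), mul(add(add(Z, Z), add(Z, Z)), add(add(Z, SZ), mul(SSZ, SZ))))))))))))
  →48  S(S(S(S(S(S(S(S(S(add(add(Z, mul(Z, SZ)), mul(add(add(Z, Z), add(Z, Z)), add(add(Z, SZ), mul(SSZ, SZ)))))))))))))
  →49  S(S(S(S(S(S(S(S(S(add(mul(Z, SZ), mul(add(add(Z, Z), add(Z, Z)), add(add(Z, SZ), mul(SSZ, SZ)))))))))))))
  →50  S(S(S(S(S(S(S(S(S(add(Z, mul(add(add(Z, Z), add(Z, Z)), add(add(Z, SZ), mul(SSZ, SZ)))))))))))))
  →51  S(S(S(S(S(S(S(S(S(mul(add(add(Z, Z), add(Z, Z)), add(add(Z, SZ), mul(SSZ, SZ))))))))))))
  →52  S(S(S(S(S(S(S(S(S(mul(add(Z, add(Z, Z)), add(add(Z, SZ), mul(SSZ, SZ))))))))))))
  →53  S(S(S(S(S(S(S(S(S(mul(add(Z, Z), add(add(Z, SZ), mul(SSZ, SZ))))))))))))
  →54  S(S(S(S(S(S(S(S(S(mul(Z, add(add(Z, SZ), mul(SSZ, SZ))))))))))))
  →55  S^9(Z)

Term B:
  start: add(add(S^4(Z), mul(SSSZ, SZ)), add(SZ, add(Z, Z)))
  →1  add(S(add(SSSZ, mul(SSSZ, SZ))), add(SZ, add(Z, Z)))
  →2  S(add(add(SSSZ, mul(SSSZ, SZ)), add(SZ, add(Z, Z))))
  →3  S(add(S(add(SSZ, mul(SSSZ, SZ))), add(SZ, add(Z, Z))))
  →4  S(S(add(add(SSZ, mul(SSSZ, SZ)), add(SZ, add(Z, Z)))))
  →5  S(S(add(S(add(SZ, mul(SSSZ, SZ))), add(SZ, add(Z, Z)))))
  →6  S(S(S(add(add(SZ, mul(SSSZ, SZ)), add(SZ, add(Z, Z))))))
  →7  S(S(S(add(S(add(Z, mul(SSSZ, SZ))), add(SZ, add(Z, Z))))))
  →8  S(S(S(S(add(add(Z, mul(SSSZ, SZ)), add(SZ, add(Z, Z)))))))
  →9  S(S(S(S(add(mul(SSSZ, SZ), add(SZ, add(Z, Z)))))))
  →10  S(S(S(S(add(add(SZ, mul(SSZ, SZ)), add(SZ, add(Z, Z)))))))
  →11  S(S(S(S(add(S(add(Z, mul(SSZ, SZ))), add(SZ, add(Z, Z)))))))
  →12  S(S(S(S(S(add(add(Z, mul(SSZ, SZ)), add(SZ, add(Z, Z))))))))
  →13  S(S(S(S(S(add(mul(SSZ, SZ), add(SZ, add(Z, Z))))))))
  →14  S(S(S(S(S(add(add(SZ, mul(SZ, SZ)), add(SZ, add(Z, Z))))))))
  →15  S(S(S(S(S(add(S(add(Z, mul(SZ, SZ))), add(SZ, add(Z, Z))))))))
  →16  S(S(S(S(S(S(add(add(Z, mul(SZ, SZ)), add(SZ, add(Z, Z)))))))))
  →17  S(S(S(S(S(S(add(mul(SZ, SZ), add(SZ, add(Z, Z)))))))))
  →18  S(S(S(S(S(S(add(add(SZ, mul(Z, SZ)), add(SZ, add(Z, Z)))))))))
  →19  S(S(S(S(S(S(add(S(add(Z, mul(Z, SZ))), add(SZ, add(Z, Z)))))))))
  →20  S(S(S(S(S(S(S(add(add(Z, mul(Z, SZ)), add(SZ, add(Z, Z))))))))))
  →21  S(S(S(S(S(S(S(add(mul(Z, SZ), add(SZ, add(Z, Z))))))))))
  →22  S(S(S(S(S(S(S(add(Z, add(SZ, add(Z, Z))))))))))
  →23  S(S(S(S(S(S(S(add(SZ, add(Z, Z)))))))))
  →24  S(S(S(S(S(S(S(S(add(Z, add(Z, Z))))))))))
  →25  S(S(S(S(S(S(S(S(add(Z, Z)))))))))
  →26  S^8(Z)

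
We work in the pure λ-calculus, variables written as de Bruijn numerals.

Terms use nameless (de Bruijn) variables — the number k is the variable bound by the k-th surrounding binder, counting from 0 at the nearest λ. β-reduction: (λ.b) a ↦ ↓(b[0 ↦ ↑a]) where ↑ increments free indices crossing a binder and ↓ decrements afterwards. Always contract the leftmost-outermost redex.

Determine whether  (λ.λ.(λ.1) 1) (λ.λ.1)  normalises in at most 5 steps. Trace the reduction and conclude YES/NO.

Answer: YES — reaches normal form λ.0 in 2 ≤ 5 steps

Working:
  start: (λ.λ.(λ.1) 1) (λ.λ.1)
  →1  λ.(λ.1) (λ.λ.1)
  →2  λ.0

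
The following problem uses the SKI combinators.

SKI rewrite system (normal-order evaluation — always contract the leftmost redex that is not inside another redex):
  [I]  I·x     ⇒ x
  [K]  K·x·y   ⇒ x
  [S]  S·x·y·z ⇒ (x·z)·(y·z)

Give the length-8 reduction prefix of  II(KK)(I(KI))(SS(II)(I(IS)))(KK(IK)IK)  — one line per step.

  start: II(KK)(I(KI))(SS(II)(I(IS)))(KK(IK)IK)
  [1] I(KK)(I(KI))(SS(II)(I(IS)))(KK(IK)IK)
  [2] KK(I(KI))(SS(II)(I(IS)))(KK(IK)IK)
  [3] K(SS(II)(I(IS)))(KK(IK)IK)
  [4] SS(II)(I(IS))
  [5] S(I(IS))(II(I(IS)))
  [6] S(IS)(II(I(IS)))
  [7] SS(II(I(IS)))
  [8] SS(I(I(IS)))

Answer: after 8 steps: SS(I(I(IS)))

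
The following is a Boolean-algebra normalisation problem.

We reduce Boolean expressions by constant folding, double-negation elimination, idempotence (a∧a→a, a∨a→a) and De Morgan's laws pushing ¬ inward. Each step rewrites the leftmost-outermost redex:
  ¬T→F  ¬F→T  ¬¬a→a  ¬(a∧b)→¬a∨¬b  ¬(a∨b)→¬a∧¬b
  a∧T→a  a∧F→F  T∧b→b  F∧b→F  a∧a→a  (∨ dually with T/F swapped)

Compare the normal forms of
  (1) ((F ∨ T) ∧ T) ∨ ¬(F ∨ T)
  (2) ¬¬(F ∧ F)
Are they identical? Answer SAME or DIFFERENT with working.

Term A:
  start: ((F ∨ T) ∧ T) ∨ ¬(F ∨ T)
  step 1: (F ∨ T) ∨ ¬(F ∨ T)
  step 2: T ∨ ¬(F ∨ T)
  step 3: T

Term B:
  start: ¬¬(F ∧ F)
  step 1: F ∧ F
  step 2: F

Answer: DIFFERENT — A ⇓ T, B ⇓ F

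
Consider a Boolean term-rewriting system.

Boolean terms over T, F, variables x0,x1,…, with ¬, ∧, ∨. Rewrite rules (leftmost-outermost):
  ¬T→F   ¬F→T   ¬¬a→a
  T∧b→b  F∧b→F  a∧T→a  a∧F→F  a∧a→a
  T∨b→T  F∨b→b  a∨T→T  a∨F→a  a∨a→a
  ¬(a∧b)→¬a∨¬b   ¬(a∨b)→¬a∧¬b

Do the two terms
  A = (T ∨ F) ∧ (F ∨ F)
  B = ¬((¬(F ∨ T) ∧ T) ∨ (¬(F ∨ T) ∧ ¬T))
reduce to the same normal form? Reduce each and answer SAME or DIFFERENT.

Term A:
  start: (T ∨ F) ∧ (F ∨ F)
  [1] T ∧ (F ∨ F)
  [2] F ∨ F
  [3] F

Term B:
  start: ¬((¬(F ∨ T) ∧ T) ∨ (¬(F ∨ T) ∧ ¬T))
  [1] ¬(¬(F ∨ T) ∧ T) ∧ ¬(¬(F ∨ T) ∧ ¬T)
  [2] (¬¬(F ∨ T) ∨ ¬T) ∧ ¬(¬(F ∨ T) ∧ ¬T)
  [3] ((F ∨ T) ∨ ¬T) ∧ ¬(¬(F ∨ T) ∧ ¬T)
  [4] (T ∨ ¬T) ∧ ¬(¬(F ∨ T) ∧ ¬T)
  [5] T ∧ ¬(¬(F ∨ T) ∧ ¬T)
  [6] ¬(¬(F ∨ T) ∧ ¬T)
  [7] ¬¬(F ∨ T) ∨ ¬¬T
  [8] (F ∨ T) ∨ ¬¬T
  [9] T ∨ ¬¬T
  [10] T

Answer: DIFFERENT — A ⇓ F, B ⇓ T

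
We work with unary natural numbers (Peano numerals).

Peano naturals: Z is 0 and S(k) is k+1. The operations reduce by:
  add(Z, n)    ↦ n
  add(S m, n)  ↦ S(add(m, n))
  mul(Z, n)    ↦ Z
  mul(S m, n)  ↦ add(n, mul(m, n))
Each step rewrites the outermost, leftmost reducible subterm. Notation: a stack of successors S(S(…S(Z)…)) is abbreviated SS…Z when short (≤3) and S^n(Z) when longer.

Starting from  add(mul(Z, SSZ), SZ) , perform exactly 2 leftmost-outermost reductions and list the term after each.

  start: add(mul(Z, SSZ), SZ)
  [1] add(Z, SZ)
  [2] SZ

Answer: after 2 steps: SZ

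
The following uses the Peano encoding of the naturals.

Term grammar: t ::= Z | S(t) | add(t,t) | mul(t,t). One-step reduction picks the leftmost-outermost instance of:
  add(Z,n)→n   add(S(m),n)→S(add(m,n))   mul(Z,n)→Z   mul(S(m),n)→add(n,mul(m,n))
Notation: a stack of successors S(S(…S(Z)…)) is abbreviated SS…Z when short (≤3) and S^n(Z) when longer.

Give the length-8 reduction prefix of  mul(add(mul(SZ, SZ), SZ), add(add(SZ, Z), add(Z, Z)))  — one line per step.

  start: mul(add(mul(SZ, SZ), SZ), add(add(SZ, Z), add(Z, Z)))
  step 1: mul(add(add(SZ, mul(Z, SZ)), SZ), add(add(SZ, Z), add(Z, Z)))
  step 2: mul(add(S(add(Z, mul(Z, SZ))), SZ), add(add(SZ, Z), add(Z, Z)))
  step 3: mul(S(add(add(Z, mul(Z, SZ)), SZ)), add(add(SZ, Z), add(Z, Z)))
  step 4: add(add(add(SZ, Z), add(Z, Z)), mul(add(add(Z, mul(Z, SZ)), SZ), add(add(SZ, Z), add(Z, Z))))
  step 5: add(add(S(add(Z, Z)), add(Z, Z)), mul(add(add(Z, mul(Z, SZ)), SZ), add(add(SZ, Z), add(Z, Z))))
  step 6: add(S(add(add(Z, Z), add(Z, Z))), mul(add(add(Z, mul(Z, SZ)), SZ), add(add(SZ, Z), add(Z, Z))))
  step 7: S(add(add(add(Z, Z), add(Z, Z)), mul(add(add(Z, mul(Z, SZ)), SZ), add(add(SZ, Z), add(Z, Z)))))
  step 8: S(add(add(Z, add(Z, Z)), mul(add(add(Z, mul(Z, SZ)), SZ), add(add(SZ, Z), add(Z, Z)))))

Answer: after 8 steps: S(add(add(Z, add(Z, Z)), mul(add(add(Z, mul(Z, SZ)), SZ), add(add(SZ, Z), add(Z, Z)))))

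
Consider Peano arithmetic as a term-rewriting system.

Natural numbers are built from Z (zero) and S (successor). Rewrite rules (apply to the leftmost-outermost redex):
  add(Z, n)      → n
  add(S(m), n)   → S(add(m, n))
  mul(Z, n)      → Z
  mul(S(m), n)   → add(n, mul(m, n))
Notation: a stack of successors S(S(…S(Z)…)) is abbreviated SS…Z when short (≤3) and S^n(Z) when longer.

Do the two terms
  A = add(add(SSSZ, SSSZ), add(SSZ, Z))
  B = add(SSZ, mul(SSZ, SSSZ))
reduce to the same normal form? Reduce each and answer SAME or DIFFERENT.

Term A:
  start: add(add(SSSZ, SSSZ), add(SSZ, Z))
  [1] add(S(add(SSZ, SSSZ)), add(SSZ, Z))
  [2] S(add(add(SSZ, SSSZ), add(SSZ, Z)))
  [3] S(add(S(add(SZ, SSSZ)), add(SSZ, Z)))
  [4] S(S(add(add(SZ, SSSZ), add(SSZ, Z))))
  [5] S(S(add(S(add(Z, SSSZ)), add(SSZ, Z))))
  [6] S(S(S(add(add(Z, SSSZ), add(SSZ, Z)))))
  [7] S(S(S(add(SSSZ, add(SSZ, Z)))))
  [8] S(S(S(S(add(SSZ, add(SSZ, Z))))))
  [9] S(S(S(S(S(add(SZ, add(SSZ, Z)))))))
  [10] S(S(S(S(S(S(add(Z, add(SSZ, Z))))))))
  [11] S(S(S(S(S(S(add(SSZ, Z)))))))
  [12] S(S(S(S(S(S(S(add(SZ, Z))))))))
  [13] S(S(S(S(S(S(S(S(add(Z, Z)))))))))
  [14] S^8(Z)

Term B:
  start: add(SSZ, mul(SSZ, SSSZ))
  [1] S(add(SZ, mul(SSZ, SSSZ)))
  [2] S(S(add(Z, mul(SSZ, SSSZ))))
  [3] S(S(mul(SSZ, SSSZ)))
  [4] S(S(add(SSSZ, mul(SZ, SSSZ))))
  [5] S(S(S(add(SSZ, mul(SZ, SSSZ)))))
  [6] S(S(S(S(add(SZ, mul(SZ, SSSZ))))))
  [7] S(S(S(S(S(add(Z, mul(SZ, SSSZ)))))))
  [8] S(S(S(S(S(mul(SZ, SSSZ))))))
  [9] S(S(S(S(S(add(SSSZ, mul(Z, SSSZ)))))))
  [10] S(S(S(S(S(S(add(SSZ, mul(Z, SSSZ))))))))
  [11] S(S(S(S(S(S(S(add(SZ, mul(Z, SSSZ)))))))))
  [12] S(S(S(S(S(S(S(S(add(Z, mul(Z, SSSZ))))))))))
  [13] S(S(S(S(S(S(S(S(mul(Z, SSSZ)))))))))
  [14] S^8(Z)

Answer: SAME — A ⇓ S^8(Z), B ⇓ S^8(Z)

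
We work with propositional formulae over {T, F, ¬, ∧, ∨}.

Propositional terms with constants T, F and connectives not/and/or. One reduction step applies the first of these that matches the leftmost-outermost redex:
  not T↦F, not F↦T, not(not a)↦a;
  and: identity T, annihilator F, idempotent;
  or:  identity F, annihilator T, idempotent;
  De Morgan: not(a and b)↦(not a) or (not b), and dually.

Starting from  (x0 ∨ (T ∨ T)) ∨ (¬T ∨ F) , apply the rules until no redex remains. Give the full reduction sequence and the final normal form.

  start: (x0 ∨ (T ∨ T)) ∨ (¬T ∨ F)
  →1  (x0 ∨ T) ∨ (¬T ∨ F)
  →2  T ∨ (¬T ∨ F)
  →3  T

Answer: normal form = T  (in 3 steps)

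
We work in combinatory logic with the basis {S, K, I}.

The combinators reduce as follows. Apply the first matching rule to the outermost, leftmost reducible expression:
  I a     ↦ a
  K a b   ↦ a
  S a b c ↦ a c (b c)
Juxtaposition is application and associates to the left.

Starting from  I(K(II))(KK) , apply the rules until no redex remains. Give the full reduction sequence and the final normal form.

  start: I(K(II))(KK)
  step 1: K(II)(KK)
  step 2: II
  step 3: I

Answer: normal form = I  (in 3 steps)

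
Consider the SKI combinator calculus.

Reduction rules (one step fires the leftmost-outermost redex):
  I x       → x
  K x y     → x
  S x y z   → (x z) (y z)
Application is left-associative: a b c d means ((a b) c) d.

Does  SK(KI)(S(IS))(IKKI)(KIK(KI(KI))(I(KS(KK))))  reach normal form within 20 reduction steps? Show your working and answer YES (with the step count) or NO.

Answer: YES — reaches normal form SS(KS) in 18 ≤ 20 steps

Derivation:
  start: SK(KI)(S(IS))(IKKI)(KIK(KI(KI))(I(KS(KK))))
  step 1: K(S(IS))(KI(S(IS)))(IKKI)(KIK(KI(KI))(I(KS(KK))))
  step 2: S(IS)(IKKI)(KIK(KI(KI))(I(KS(KK))))
  step 3: IS(KIK(KI(KI))(I(KS(KK))))(IKKI(KIK(KI(KI))(I(KS(KK)))))
  step 4: S(KIK(KI(KI))(I(KS(KK))))(IKKI(KIK(KI(KI))(I(KS(KK)))))
  step 5: S(I(KI(KI))(I(KS(KK))))(IKKI(KIK(KI(KI))(I(KS(KK)))))
  step 6: S(KI(KI)(I(KS(KK))))(IKKI(KIK(KI(KI))(I(KS(KK)))))
  step 7: S(I(I(KS(KK))))(IKKI(KIK(KI(KI))(I(KS(KK)))))
  step 8: S(I(KS(KK)))(IKKI(KIK(KI(KI))(I(KS(KK)))))
  step 9: S(KS(KK))(IKKI(KIK(KI(KI))(I(KS(KK)))))
  step 10: SS(IKKI(KIK(KI(KI))(I(KS(KK)))))
  step 11: SS(KKI(KIK(KI(KI))(I(KS(KK)))))
  step 12: SS(K(KIK(KI(KI))(I(KS(KK)))))
  step 13: SS(K(I(KI(KI))(I(KS(KK)))))
  step 14: SS(K(KI(KI)(I(KS(KK)))))
  step 15: SS(K(I(I(KS(KK)))))
  step 16: SS(K(I(KS(KK))))
  step 17: SS(K(KS(KK)))
  step 18: SS(KS)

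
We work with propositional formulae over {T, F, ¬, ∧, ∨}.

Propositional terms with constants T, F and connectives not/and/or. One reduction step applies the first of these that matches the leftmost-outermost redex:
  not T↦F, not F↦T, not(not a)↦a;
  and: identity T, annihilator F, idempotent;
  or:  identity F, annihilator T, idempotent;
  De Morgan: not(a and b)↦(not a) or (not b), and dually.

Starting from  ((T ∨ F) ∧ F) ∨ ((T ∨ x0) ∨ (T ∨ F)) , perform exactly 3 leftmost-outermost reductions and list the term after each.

Answer: after 3 steps: T ∨ (T ∨ F)

Working:
  start: ((T ∨ F) ∧ F) ∨ ((T ∨ x0) ∨ (T ∨ F))
  step 1: F ∨ ((T ∨ x0) ∨ (T ∨ F))
  step 2: (T ∨ x0) ∨ (T ∨ F)
  step 3: T ∨ (T ∨ F)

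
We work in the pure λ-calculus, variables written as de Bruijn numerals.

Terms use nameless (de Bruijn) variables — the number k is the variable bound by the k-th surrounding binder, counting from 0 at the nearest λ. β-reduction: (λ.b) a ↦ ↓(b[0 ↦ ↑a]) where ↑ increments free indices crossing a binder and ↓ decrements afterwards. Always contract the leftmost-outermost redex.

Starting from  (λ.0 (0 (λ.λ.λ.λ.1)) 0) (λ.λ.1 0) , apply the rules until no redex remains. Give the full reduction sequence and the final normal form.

Answer: normal form = λ.λ.λ.1  (in 6 steps)

Reduction:
  start: (λ.0 (0 (λ.λ.λ.λ.1)) 0) (λ.λ.1 0)
  step 1: (λ.λ.1 0) ((λ.λ.1 0) (λ.λ.λ.λ.1)) (λ.λ.1 0)
  step 2: (λ.(λ.λ.1 0) (λ.λ.λ.λ.1) 0) (λ.λ.1 0)
  step 3: (λ.λ.1 0) (λ.λ.λ.λ.1) (λ.λ.1 0)
  step 4: (λ.(λ.λ.λ.λ.1) 0) (λ.λ.1 0)
  step 5: (λ.λ.λ.λ.1) (λ.λ.1 0)
  step 6: λ.λ.λ.1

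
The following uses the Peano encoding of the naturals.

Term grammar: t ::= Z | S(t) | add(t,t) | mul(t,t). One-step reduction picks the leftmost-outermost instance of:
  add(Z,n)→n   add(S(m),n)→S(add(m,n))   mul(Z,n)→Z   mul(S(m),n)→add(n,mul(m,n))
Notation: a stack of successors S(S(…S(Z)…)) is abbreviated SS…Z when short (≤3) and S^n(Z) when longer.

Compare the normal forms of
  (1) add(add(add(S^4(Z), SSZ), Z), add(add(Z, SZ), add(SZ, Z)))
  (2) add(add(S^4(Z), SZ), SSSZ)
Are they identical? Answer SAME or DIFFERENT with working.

Term A:
  start: add(add(add(S^4(Z), SSZ), Z), add(add(Z, SZ), add(SZ, Z)))
  →1  add(add(S(add(SSSZ, SSZ)), Z), add(add(Z, SZ), add(SZ, Z)))
  →2  add(S(add(add(SSSZ, SSZ), Z)), add(add(Z, SZ), add(SZ, Z)))
  →3  S(add(add(add(SSSZ, SSZ), Z), add(add(Z, SZ), add(SZ, Z))))
  →4  S(add(add(S(add(SSZ, SSZ)), Z), add(add(Z, SZ), add(SZ, Z))))
  →5  S(add(S(add(add(SSZ, SSZ), Z)), add(add(Z, SZ), add(SZ, Z))))
  →6  S(S(add(add(add(SSZ, SSZ), Z), add(add(Z, SZ), add(SZ, Z)))))
  →7  S(S(add(add(S(add(SZ, SSZ)), Z), add(add(Z, SZ), add(SZ, Z)))))
  →8  S(S(add(S(add(add(SZ, SSZ), Z)), add(add(Z, SZ), add(SZ, Z)))))
  →9  S(S(S(add(add(add(SZ, SSZ), Z), add(add(Z, SZ), add(SZ, Z))))))
  →10  S(S(S(add(add(S(add(Z, SSZ)), Z), add(add(Z, SZ), add(SZ, Z))))))
  →11  S(S(S(add(S(add(add(Z, SSZ), Z)), add(add(Z, SZ), add(SZ, Z))))))
  →12  S(S(S(S(add(add(add(Z, SSZ), Z), add(add(Z, SZ), add(SZ, Z)))))))
  →13  S(S(S(S(add(add(SSZ, Z), add(add(Z, SZ), add(SZ, Z)))))))
  →14  S(S(S(S(add(S(add(SZ, Z)), add(add(Z, SZ), add(SZ, Z)))))))
  →15  S(S(S(S(S(add(add(SZ, Z), add(add(Z, SZ), add(SZ, Z))))))))
  →16  S(S(S(S(S(add(S(add(Z, Z)), add(add(Z, SZ), add(SZ, Z))))))))
  →17  S(S(S(S(S(S(add(add(Z, Z), add(add(Z, SZ), add(SZ, Z)))))))))
  →18  S(S(S(S(S(S(add(Z, add(add(Z, SZ), add(SZ, Z)))))))))
  →19  S(S(S(S(S(S(add(add(Z, SZ), add(SZ, Z))))))))
  →20  S(S(S(S(S(S(add(SZ, add(SZ, Z))))))))
  →21  S(S(S(S(S(S(S(add(Z, add(SZ, Z)))))))))
  →22  S(S(S(S(S(S(S(add(SZ, Z))))))))
  →23  S(S(S(S(S(S(S(S(add(Z, Z)))))))))
  →24  S^8(Z)

Term B:
  start: add(add(S^4(Z), SZ), SSSZ)
  →1  add(S(add(SSSZ, SZ)), SSSZ)
  →2  S(add(add(SSSZ, SZ), SSSZ))
  →3  S(add(S(add(SSZ, SZ)), SSSZ))
  →4  S(S(add(add(SSZ, SZ), SSSZ)))
  →5  S(S(add(S(add(SZ, SZ)), SSSZ)))
  →6  S(S(S(add(add(SZ, SZ), SSSZ))))
  →7  S(S(S(add(S(add(Z, SZ)), SSSZ))))
  →8  S(S(S(S(add(add(Z, SZ), SSSZ)))))
  →9  S(S(S(S(add(SZ, SSSZ)))))
  →10  S(S(S(S(S(add(Z, SSSZ))))))
  →11  S^8(Z)

Answer: SAME — A ⇓ S^8(Z), B ⇓ S^8(Z)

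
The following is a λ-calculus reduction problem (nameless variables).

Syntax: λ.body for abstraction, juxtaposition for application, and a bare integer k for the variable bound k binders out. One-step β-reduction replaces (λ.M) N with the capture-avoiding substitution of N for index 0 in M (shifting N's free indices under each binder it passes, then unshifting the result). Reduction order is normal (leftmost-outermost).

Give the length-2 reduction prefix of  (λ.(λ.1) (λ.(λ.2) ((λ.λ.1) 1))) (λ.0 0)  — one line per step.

Answer: after 2 steps: λ.0 0

Derivation:
  start: (λ.(λ.1) (λ.(λ.2) ((λ.λ.1) 1))) (λ.0 0)
  [1] (λ.λ.0 0) (λ.(λ.λ.0 0) ((λ.λ.1) (λ.0 0)))
  [2] λ.0 0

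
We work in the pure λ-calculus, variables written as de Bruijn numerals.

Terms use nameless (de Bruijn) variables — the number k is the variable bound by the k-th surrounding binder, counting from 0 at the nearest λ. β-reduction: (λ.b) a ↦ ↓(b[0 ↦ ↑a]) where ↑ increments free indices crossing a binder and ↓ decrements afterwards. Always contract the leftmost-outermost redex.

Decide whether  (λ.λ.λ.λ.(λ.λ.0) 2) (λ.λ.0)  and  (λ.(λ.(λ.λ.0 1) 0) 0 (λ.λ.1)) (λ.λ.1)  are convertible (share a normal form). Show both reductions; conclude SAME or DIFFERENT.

Term A:
  start: (λ.λ.λ.λ.(λ.λ.0) 2) (λ.λ.0)
  [1] λ.λ.λ.(λ.λ.0) 2
  [2] λ.λ.λ.λ.0

Term B:
  start: (λ.(λ.(λ.λ.0 1) 0) 0 (λ.λ.1)) (λ.λ.1)
  [1] (λ.(λ.λ.0 1) 0) (λ.λ.1) (λ.λ.1)
  [2] (λ.λ.0 1) (λ.λ.1) (λ.λ.1)
  [3] (λ.0 (λ.λ.1)) (λ.λ.1)
  [4] (λ.λ.1) (λ.λ.1)
  [5] λ.λ.λ.1

Answer: DIFFERENT — A ⇓ λ.λ.λ.λ.0, B ⇓ λ.λ.λ.1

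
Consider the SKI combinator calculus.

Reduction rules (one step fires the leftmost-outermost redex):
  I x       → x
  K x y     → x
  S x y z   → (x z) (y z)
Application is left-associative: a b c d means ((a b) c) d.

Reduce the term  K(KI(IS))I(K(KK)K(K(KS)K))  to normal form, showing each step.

Answer: normal form = K  (in 5 steps)

Derivation:
  start: K(KI(IS))I(K(KK)K(K(KS)K))
  →1  KI(IS)(K(KK)K(K(KS)K))
  →2  I(K(KK)K(K(KS)K))
  →3  K(KK)K(K(KS)K)
  →4  KK(K(KS)K)
  →5  K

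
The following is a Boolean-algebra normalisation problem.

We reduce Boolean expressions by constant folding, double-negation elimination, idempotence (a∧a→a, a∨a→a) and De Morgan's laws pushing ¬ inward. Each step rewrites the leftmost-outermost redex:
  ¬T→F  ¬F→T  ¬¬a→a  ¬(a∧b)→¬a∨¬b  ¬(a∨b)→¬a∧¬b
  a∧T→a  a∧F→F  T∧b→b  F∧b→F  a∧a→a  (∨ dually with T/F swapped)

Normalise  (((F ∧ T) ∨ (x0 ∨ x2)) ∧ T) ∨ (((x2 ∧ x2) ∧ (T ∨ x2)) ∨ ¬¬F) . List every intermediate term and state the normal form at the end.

  start: (((F ∧ T) ∨ (x0 ∨ x2)) ∧ T) ∨ (((x2 ∧ x2) ∧ (T ∨ x2)) ∨ ¬¬F)
  step 1: ((F ∧ T) ∨ (x0 ∨ x2)) ∨ (((x2 ∧ x2) ∧ (T ∨ x2)) ∨ ¬¬F)
  step 2: (F ∨ (x0 ∨ x2)) ∨ (((x2 ∧ x2) ∧ (T ∨ x2)) ∨ ¬¬F)
  step 3: (x0 ∨ x2) ∨ (((x2 ∧ x2) ∧ (T ∨ x2)) ∨ ¬¬F)
  step 4: (x0 ∨ x2) ∨ ((x2 ∧ (T ∨ x2)) ∨ ¬¬F)
  step 5: (x0 ∨ x2) ∨ ((x2 ∧ T) ∨ ¬¬F)
  step 6: (x0 ∨ x2) ∨ (x2 ∨ ¬¬F)
  step 7: (x0 ∨ x2) ∨ (x2 ∨ F)
  step 8: (x0 ∨ x2) ∨ x2

Answer: normal form = (x0 ∨ x2) ∨ x2  (in 8 steps)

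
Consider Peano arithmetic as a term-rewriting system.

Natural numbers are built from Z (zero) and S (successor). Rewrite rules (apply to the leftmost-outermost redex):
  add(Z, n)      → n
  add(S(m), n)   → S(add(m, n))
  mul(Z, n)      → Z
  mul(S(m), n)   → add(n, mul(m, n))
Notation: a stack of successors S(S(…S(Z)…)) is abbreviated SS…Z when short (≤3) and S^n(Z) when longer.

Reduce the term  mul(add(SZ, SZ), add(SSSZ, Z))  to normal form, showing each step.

Answer: normal form = S^6(Z)  (in 21 steps)

Derivation:
  start: mul(add(SZ, SZ), add(SSSZ, Z))
  →1  mul(S(add(Z, SZ)), add(SSSZ, Z))
  →2  add(add(SSSZ, Z), mul(add(Z, SZ), add(SSSZ, Z)))
  →3  add(S(add(SSZ, Z)), mul(add(Z, SZ), add(SSSZ, Z)))
  →4  S(add(add(SSZ, Z), mul(add(Z, SZ), add(SSSZ, Z))))
  →5  S(add(S(add(SZ, Z)), mul(add(Z, SZ), add(SSSZ, Z))))
  →6  S(S(add(add(SZ, Z), mul(add(Z, SZ), add(SSSZ, Z)))))
  →7  S(S(add(S(add(Z, Z)), mul(add(Z, SZ), add(SSSZ, Z)))))
  →8  S(S(S(add(add(Z, Z), mul(add(Z, SZ), add(SSSZ, Z))))))
  →9  S(S(S(add(Z, mul(add(Z, SZ), add(SSSZ, Z))))))
  →10  S(S(S(mul(add(Z, SZ), add(SSSZ, Z)))))
  →11  S(S(S(mul(SZ, add(SSSZ, Z)))))
  →12  S(S(S(add(add(SSSZ, Z), mul(Z, add(SSSZ, Z))))))
  →13  S(S(S(add(S(add(SSZ, Z)), mul(Z, add(SSSZ, Z))))))
  →14  S(S(S(S(add(add(SSZ, Z), mul(Z, add(SSSZ, Z)))))))
  →15  S(S(S(S(add(S(add(SZ, Z)), mul(Z, add(SSSZ, Z)))))))
  →16  S(S(S(S(S(add(add(SZ, Z), mul(Z, add(SSSZ, Z))))))))
  →17  S(S(S(S(S(add(S(add(Z, Z)), mul(Z, add(SSSZ, Z))))))))
  →18  S(S(S(S(S(S(add(add(Z, Z), mul(Z, add(SSSZ, Z)))))))))
  →19  S(S(S(S(S(S(add(Z, mul(Z, add(SSSZ, Z)))))))))
  →20  S(S(S(S(S(S(mul(Z, add(SSSZ, Z))))))))
  →21  S^6(Z)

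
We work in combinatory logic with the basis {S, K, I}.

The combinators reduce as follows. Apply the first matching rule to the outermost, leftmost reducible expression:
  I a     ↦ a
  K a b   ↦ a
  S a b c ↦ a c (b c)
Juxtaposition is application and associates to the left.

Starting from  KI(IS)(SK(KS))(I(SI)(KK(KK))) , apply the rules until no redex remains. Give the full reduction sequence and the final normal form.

  start: KI(IS)(SK(KS))(I(SI)(KK(KK)))
  →1  I(SK(KS))(I(SI)(KK(KK)))
  →2  SK(KS)(I(SI)(KK(KK)))
  →3  K(I(SI)(KK(KK)))(KS(I(SI)(KK(KK))))
  →4  I(SI)(KK(KK))
  →5  SI(KK(KK))
  →6  SIK

Answer: normal form = SIK  (in 6 steps)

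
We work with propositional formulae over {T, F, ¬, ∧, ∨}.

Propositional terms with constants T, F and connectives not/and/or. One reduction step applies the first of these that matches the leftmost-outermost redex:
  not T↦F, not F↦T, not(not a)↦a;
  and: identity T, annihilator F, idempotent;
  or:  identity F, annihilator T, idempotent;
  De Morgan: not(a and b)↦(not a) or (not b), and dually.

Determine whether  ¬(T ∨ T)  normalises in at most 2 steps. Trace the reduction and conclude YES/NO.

  start: ¬(T ∨ T)
  step 1: ¬T ∧ ¬T
  step 2: ¬T

Answer: NO — after 2 steps the term is ¬T, not yet normal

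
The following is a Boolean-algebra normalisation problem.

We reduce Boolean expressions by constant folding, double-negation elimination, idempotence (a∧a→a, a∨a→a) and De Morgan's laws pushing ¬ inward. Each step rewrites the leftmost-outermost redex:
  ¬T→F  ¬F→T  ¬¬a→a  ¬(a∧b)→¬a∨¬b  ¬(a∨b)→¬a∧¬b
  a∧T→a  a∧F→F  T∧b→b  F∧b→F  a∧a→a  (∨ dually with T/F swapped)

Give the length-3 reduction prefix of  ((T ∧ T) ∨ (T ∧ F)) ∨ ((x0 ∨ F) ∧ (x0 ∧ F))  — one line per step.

  start: ((T ∧ T) ∨ (T ∧ F)) ∨ ((x0 ∨ F) ∧ (x0 ∧ F))
  step 1: (T ∨ (T ∧ F)) ∨ ((x0 ∨ F) ∧ (x0 ∧ F))
  step 2: T ∨ ((x0 ∨ F) ∧ (x0 ∧ F))
  step 3: T

Answer: after 3 steps: T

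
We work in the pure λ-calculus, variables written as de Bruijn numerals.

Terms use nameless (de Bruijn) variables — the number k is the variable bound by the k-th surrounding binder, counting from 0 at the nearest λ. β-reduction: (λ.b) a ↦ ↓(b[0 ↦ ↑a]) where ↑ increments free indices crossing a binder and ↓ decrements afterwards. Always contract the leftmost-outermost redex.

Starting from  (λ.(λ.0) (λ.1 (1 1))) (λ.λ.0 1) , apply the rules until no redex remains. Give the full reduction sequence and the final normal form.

Answer: normal form = λ.λ.0 (λ.0 (λ.λ.0 1))  (in 4 steps)

Reduction:
  start: (λ.(λ.0) (λ.1 (1 1))) (λ.λ.0 1)
  [1] (λ.0) (λ.(λ.λ.0 1) ((λ.λ.0 1) (λ.λ.0 1)))
  [2] λ.(λ.λ.0 1) ((λ.λ.0 1) (λ.λ.0 1))
  [3] λ.λ.0 ((λ.λ.0 1) (λ.λ.0 1))
  [4] λ.λ.0 (λ.0 (λ.λ.0 1))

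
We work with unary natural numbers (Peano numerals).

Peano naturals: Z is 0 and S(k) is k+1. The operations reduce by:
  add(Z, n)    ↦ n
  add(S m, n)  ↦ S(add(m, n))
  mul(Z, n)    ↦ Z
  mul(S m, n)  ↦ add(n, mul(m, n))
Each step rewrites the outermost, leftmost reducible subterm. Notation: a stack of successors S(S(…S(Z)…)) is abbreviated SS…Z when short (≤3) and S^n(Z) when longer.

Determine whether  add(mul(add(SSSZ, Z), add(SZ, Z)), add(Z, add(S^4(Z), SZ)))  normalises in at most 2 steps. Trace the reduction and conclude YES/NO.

Answer: NO — after 2 steps the term is add(add(add(SZ, Z), mul(add(SSZ, Z), add(SZ, Z))), add(Z, add(S^4(Z), SZ))), not yet normal

Derivation:
  start: add(mul(add(SSSZ, Z), add(SZ, Z)), add(Z, add(S^4(Z), SZ)))
  step 1: add(mul(S(add(SSZ, Z)), add(SZ, Z)), add(Z, add(S^4(Z), SZ)))
  step 2: add(add(add(SZ, Z), mul(add(SSZ, Z), add(SZ, Z))), add(Z, add(S^4(Z), SZ)))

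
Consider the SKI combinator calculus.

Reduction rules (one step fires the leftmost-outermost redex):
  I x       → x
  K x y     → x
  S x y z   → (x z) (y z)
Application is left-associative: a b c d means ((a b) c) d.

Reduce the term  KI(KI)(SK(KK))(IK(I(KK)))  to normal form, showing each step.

  start: KI(KI)(SK(KK))(IK(I(KK)))
  →1  I(SK(KK))(IK(I(KK)))
  →2  SK(KK)(IK(I(KK)))
  →3  K(IK(I(KK)))(KK(IK(I(KK))))
  →4  IK(I(KK))
  →5  K(I(KK))
  →6  K(KK)

Answer: normal form = K(KK)  (in 6 steps)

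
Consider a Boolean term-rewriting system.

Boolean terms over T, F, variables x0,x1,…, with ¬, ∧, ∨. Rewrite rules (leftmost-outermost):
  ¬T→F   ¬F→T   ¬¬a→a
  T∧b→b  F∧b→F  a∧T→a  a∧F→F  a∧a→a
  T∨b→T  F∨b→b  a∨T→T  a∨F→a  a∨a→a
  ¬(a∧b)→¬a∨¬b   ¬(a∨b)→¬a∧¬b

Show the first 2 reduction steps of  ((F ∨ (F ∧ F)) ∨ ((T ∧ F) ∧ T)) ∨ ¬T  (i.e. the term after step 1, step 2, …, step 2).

Answer: after 2 steps: (F ∨ ((T ∧ F) ∧ T)) ∨ ¬T

Derivation:
  start: ((F ∨ (F ∧ F)) ∨ ((T ∧ F) ∧ T)) ∨ ¬T
  step 1: ((F ∧ F) ∨ ((T ∧ F) ∧ T)) ∨ ¬T
  step 2: (F ∨ ((T ∧ F) ∧ T)) ∨ ¬T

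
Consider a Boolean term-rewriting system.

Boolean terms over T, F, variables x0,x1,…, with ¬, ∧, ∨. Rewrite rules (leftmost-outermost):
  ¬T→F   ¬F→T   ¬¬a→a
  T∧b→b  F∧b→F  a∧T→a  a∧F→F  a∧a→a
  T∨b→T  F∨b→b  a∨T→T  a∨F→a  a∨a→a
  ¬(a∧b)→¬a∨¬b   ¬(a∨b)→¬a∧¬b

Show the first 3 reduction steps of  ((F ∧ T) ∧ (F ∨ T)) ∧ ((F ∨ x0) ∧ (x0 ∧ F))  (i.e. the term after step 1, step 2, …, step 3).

  start: ((F ∧ T) ∧ (F ∨ T)) ∧ ((F ∨ x0) ∧ (x0 ∧ F))
  →1  (F ∧ (F ∨ T)) ∧ ((F ∨ x0) ∧ (x0 ∧ F))
  →2  F ∧ ((F ∨ x0) ∧ (x0 ∧ F))
  →3  F

Answer: after 3 steps: F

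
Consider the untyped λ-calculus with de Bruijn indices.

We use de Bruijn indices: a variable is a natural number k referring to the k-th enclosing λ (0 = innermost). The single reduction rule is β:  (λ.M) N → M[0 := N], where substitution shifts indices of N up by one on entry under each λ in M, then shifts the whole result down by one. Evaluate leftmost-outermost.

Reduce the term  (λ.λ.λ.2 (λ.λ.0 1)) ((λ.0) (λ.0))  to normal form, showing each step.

  start: (λ.λ.λ.2 (λ.λ.0 1)) ((λ.0) (λ.0))
  [1] λ.λ.(λ.0) (λ.0) (λ.λ.0 1)
  [2] λ.λ.(λ.0) (λ.λ.0 1)
  [3] λ.λ.λ.λ.0 1

Answer: normal form = λ.λ.λ.λ.0 1  (in 3 steps)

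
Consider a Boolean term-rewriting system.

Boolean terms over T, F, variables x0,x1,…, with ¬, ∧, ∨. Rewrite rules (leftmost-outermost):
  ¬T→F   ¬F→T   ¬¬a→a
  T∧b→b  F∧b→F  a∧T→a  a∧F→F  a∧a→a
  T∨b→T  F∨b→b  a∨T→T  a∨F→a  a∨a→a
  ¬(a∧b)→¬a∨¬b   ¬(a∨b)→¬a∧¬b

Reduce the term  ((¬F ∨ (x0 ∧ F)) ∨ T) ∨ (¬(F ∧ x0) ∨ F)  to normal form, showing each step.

Answer: normal form = T  (in 2 steps)

Derivation:
  start: ((¬F ∨ (x0 ∧ F)) ∨ T) ∨ (¬(F ∧ x0) ∨ F)
  →1  T ∨ (¬(F ∧ x0) ∨ F)
  →2  T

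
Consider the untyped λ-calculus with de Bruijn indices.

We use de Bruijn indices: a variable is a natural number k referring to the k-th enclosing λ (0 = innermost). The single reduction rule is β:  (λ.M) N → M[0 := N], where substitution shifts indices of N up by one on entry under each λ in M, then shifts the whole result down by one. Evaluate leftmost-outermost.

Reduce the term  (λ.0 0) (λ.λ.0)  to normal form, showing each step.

  start: (λ.0 0) (λ.λ.0)
  [1] (λ.λ.0) (λ.λ.0)
  [2] λ.0

Answer: normal form = λ.0  (in 2 steps)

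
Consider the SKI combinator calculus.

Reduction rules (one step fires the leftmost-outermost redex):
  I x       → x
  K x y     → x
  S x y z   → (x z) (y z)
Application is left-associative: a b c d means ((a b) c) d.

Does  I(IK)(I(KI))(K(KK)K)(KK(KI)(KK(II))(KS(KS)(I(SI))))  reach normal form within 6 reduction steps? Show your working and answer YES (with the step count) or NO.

Answer: YES — reaches normal form I in 5 ≤ 6 steps

Working:
  start: I(IK)(I(KI))(K(KK)K)(KK(KI)(KK(II))(KS(KS)(I(SI))))
  →1  IK(I(KI))(K(KK)K)(KK(KI)(KK(II))(KS(KS)(I(SI))))
  →2  K(I(KI))(K(KK)K)(KK(KI)(KK(II))(KS(KS)(I(SI))))
  →3  I(KI)(KK(KI)(KK(II))(KS(KS)(I(SI))))
  →4  KI(KK(KI)(KK(II))(KS(KS)(I(SI))))
  →5  I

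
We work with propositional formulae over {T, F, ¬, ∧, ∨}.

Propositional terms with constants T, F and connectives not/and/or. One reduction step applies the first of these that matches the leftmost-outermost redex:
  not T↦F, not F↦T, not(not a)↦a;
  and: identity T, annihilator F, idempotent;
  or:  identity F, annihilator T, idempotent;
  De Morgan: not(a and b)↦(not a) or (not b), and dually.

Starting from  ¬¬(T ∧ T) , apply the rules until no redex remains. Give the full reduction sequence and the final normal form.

Answer: normal form = T  (in 2 steps)

Working:
  start: ¬¬(T ∧ T)
  →1  T ∧ T
  →2  T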